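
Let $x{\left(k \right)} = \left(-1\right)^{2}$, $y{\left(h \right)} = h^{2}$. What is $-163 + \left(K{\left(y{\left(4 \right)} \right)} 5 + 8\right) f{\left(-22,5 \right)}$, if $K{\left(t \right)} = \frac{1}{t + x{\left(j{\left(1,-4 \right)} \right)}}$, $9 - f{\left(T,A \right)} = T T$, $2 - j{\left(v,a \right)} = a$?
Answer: $- \frac{69746}{17} \approx -4102.7$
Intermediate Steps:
$j{\left(v,a \right)} = 2 - a$
$x{\left(k \right)} = 1$
$f{\left(T,A \right)} = 9 - T^{2}$ ($f{\left(T,A \right)} = 9 - T T = 9 - T^{2}$)
$K{\left(t \right)} = \frac{1}{1 + t}$ ($K{\left(t \right)} = \frac{1}{t + 1} = \frac{1}{1 + t}$)
$-163 + \left(K{\left(y{\left(4 \right)} \right)} 5 + 8\right) f{\left(-22,5 \right)} = -163 + \left(\frac{1}{1 + 4^{2}} \cdot 5 + 8\right) \left(9 - \left(-22\right)^{2}\right) = -163 + \left(\frac{1}{1 + 16} \cdot 5 + 8\right) \left(9 - 484\right) = -163 + \left(\frac{1}{17} \cdot 5 + 8\right) \left(9 - 484\right) = -163 + \left(\frac{1}{17} \cdot 5 + 8\right) \left(-475\right) = -163 + \left(\frac{5}{17} + 8\right) \left(-475\right) = -163 + \frac{141}{17} \left(-475\right) = -163 - \frac{66975}{17} = - \frac{69746}{17}$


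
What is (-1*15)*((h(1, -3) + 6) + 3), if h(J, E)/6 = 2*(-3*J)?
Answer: 405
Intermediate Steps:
h(J, E) = -36*J (h(J, E) = 6*(2*(-3*J)) = 6*(-6*J) = -36*J)
(-1*15)*((h(1, -3) + 6) + 3) = (-1*15)*((-36*1 + 6) + 3) = -15*((-36 + 6) + 3) = -15*(-30 + 3) = -15*(-27) = 405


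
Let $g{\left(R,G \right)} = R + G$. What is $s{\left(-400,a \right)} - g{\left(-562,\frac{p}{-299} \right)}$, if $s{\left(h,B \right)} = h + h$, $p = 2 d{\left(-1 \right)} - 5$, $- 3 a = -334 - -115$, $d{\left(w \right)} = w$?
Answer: $- \frac{71169}{299} \approx -238.02$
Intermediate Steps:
$a = 73$ ($a = - \frac{-334 - -115}{3} = - \frac{-334 + 115}{3} = \left(- \frac{1}{3}\right) \left(-219\right) = 73$)
$p = -7$ ($p = 2 \left(-1\right) - 5 = -2 - 5 = -7$)
$s{\left(h,B \right)} = 2 h$
$g{\left(R,G \right)} = G + R$
$s{\left(-400,a \right)} - g{\left(-562,\frac{p}{-299} \right)} = 2 \left(-400\right) - \left(- \frac{7}{-299} - 562\right) = -800 - \left(\left(-7\right) \left(- \frac{1}{299}\right) - 562\right) = -800 - \left(\frac{7}{299} - 562\right) = -800 - - \frac{168031}{299} = -800 + \frac{168031}{299} = - \frac{71169}{299}$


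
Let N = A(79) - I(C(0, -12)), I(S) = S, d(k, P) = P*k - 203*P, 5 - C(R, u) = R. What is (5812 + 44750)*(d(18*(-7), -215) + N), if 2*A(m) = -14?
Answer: 3575896326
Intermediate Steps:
C(R, u) = 5 - R
d(k, P) = -203*P + P*k
A(m) = -7 (A(m) = (1/2)*(-14) = -7)
N = -12 (N = -7 - (5 - 1*0) = -7 - (5 + 0) = -7 - 1*5 = -7 - 5 = -12)
(5812 + 44750)*(d(18*(-7), -215) + N) = (5812 + 44750)*(-215*(-203 + 18*(-7)) - 12) = 50562*(-215*(-203 - 126) - 12) = 50562*(-215*(-329) - 12) = 50562*(70735 - 12) = 50562*70723 = 3575896326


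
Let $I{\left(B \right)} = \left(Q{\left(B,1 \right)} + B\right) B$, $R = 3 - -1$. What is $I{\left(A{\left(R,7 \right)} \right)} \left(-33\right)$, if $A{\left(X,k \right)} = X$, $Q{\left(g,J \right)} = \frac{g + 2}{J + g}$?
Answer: $- \frac{3432}{5} \approx -686.4$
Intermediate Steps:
$Q{\left(g,J \right)} = \frac{2 + g}{J + g}$
$R = 4$ ($R = 3 + 1 = 4$)
$I{\left(B \right)} = B \left(B + \frac{2 + B}{1 + B}\right)$ ($I{\left(B \right)} = \left(\frac{2 + B}{1 + B} + B\right) B = \left(B + \frac{2 + B}{1 + B}\right) B = B \left(B + \frac{2 + B}{1 + B}\right)$)
$I{\left(A{\left(R,7 \right)} \right)} \left(-33\right) = \frac{4 \left(2 + 4 + 4 \left(1 + 4\right)\right)}{1 + 4} \left(-33\right) = \frac{4 \left(2 + 4 + 4 \cdot 5\right)}{5} \left(-33\right) = 4 \cdot \frac{1}{5} \left(2 + 4 + 20\right) \left(-33\right) = 4 \cdot \frac{1}{5} \cdot 26 \left(-33\right) = \frac{104}{5} \left(-33\right) = - \frac{3432}{5}$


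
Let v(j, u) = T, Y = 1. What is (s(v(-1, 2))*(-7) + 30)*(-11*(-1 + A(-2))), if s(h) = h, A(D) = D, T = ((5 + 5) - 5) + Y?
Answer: -396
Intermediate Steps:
T = 6 (T = ((5 + 5) - 5) + 1 = (10 - 5) + 1 = 5 + 1 = 6)
v(j, u) = 6
(s(v(-1, 2))*(-7) + 30)*(-11*(-1 + A(-2))) = (6*(-7) + 30)*(-11*(-1 - 2)) = (-42 + 30)*(-11*(-3)) = -12*33 = -396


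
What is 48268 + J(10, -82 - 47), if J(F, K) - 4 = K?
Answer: 48143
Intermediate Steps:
J(F, K) = 4 + K
48268 + J(10, -82 - 47) = 48268 + (4 + (-82 - 47)) = 48268 + (4 - 129) = 48268 - 125 = 48143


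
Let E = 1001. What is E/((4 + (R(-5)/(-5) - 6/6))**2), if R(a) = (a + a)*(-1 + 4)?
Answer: 1001/81 ≈ 12.358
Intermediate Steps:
R(a) = 6*a (R(a) = (2*a)*3 = 6*a)
E/((4 + (R(-5)/(-5) - 6/6))**2) = 1001/((4 + ((6*(-5))/(-5) - 6/6))**2) = 1001/((4 + (-30*(-1/5) - 6*1/6))**2) = 1001/((4 + (6 - 1))**2) = 1001/((4 + 5)**2) = 1001/(9**2) = 1001/81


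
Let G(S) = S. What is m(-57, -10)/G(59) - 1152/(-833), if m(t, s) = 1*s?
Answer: 59638/49147 ≈ 1.2135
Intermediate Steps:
m(t, s) = s
m(-57, -10)/G(59) - 1152/(-833) = -10/59 - 1152/(-833) = -10*1/59 - 1152*(-1/833) = -10/59 + 1152/833 = 59638/49147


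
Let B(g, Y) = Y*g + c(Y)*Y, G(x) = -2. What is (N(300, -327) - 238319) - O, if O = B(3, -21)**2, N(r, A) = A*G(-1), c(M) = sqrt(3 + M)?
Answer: -233696 - 7938*I*sqrt(2) ≈ -2.337e+5 - 11226.0*I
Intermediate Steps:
N(r, A) = -2*A (N(r, A) = A*(-2) = -2*A)
B(g, Y) = Y*g + Y*sqrt(3 + Y) (B(g, Y) = Y*g + sqrt(3 + Y)*Y = Y*g + Y*sqrt(3 + Y))
O = (-63 - 63*I*sqrt(2))**2 (O = (-21*(3 + sqrt(3 - 21)))**2 = (-21*(3 + sqrt(-18)))**2 = (-21*(3 + 3*I*sqrt(2)))**2 = (-63 - 63*I*sqrt(2))**2 ≈ -3969.0 + 11226.0*I)
(N(300, -327) - 238319) - O = (-2*(-327) - 238319) - (-3969 + 7938*I*sqrt(2)) = (654 - 238319) + (3969 - 7938*I*sqrt(2)) = -237665 + (3969 - 7938*I*sqrt(2)) = -233696 - 7938*I*sqrt(2)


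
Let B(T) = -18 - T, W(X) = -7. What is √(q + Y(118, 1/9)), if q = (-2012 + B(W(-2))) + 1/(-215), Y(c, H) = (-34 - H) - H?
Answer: I*√855857810/645 ≈ 45.357*I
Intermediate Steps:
Y(c, H) = -34 - 2*H
q = -434946/215 (q = (-2012 + (-18 - 1*(-7))) + 1/(-215) = (-2012 + (-18 + 7)) - 1/215 = (-2012 - 11) - 1/215 = -2023 - 1/215 = -434946/215 ≈ -2023.0)
√(q + Y(118, 1/9)) = √(-434946/215 + (-34 - 2/9)) = √(-434946/215 - 308/9) = √(-3980734/1935) = I*√855857810/645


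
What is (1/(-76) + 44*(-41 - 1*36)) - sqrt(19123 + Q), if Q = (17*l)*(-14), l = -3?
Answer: -257489/76 - sqrt(19837) ≈ -3528.9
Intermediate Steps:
Q = 714 (Q = (17*(-3))*(-14) = -51*(-14) = 714)
(1/(-76) + 44*(-41 - 1*36)) - sqrt(19123 + Q) = (1/(-76) + 44*(-41 - 1*36)) - sqrt(19123 + 714) = (-1/76 + 44*(-41 - 36)) - sqrt(19837) = (-1/76 + 44*(-77)) - sqrt(19837) = (-1/76 - 3388) - sqrt(19837) = -257489/76 - sqrt(19837)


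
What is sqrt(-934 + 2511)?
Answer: sqrt(1577) ≈ 39.711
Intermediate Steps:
sqrt(-934 + 2511) = sqrt(1577)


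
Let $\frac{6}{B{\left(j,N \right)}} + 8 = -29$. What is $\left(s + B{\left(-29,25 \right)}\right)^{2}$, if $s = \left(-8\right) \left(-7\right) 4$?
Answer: $\frac{68591524}{1369} \approx 50103.0$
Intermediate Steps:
$B{\left(j,N \right)} = - \frac{6}{37}$ ($B{\left(j,N \right)} = \frac{6}{-8 - 29} = \frac{6}{-37} = 6 \left(- \frac{1}{37}\right) = - \frac{6}{37}$)
$s = 224$ ($s = 56 \cdot 4 = 224$)
$\left(s + B{\left(-29,25 \right)}\right)^{2} = \left(224 - \frac{6}{37}\right)^{2} = \left(\frac{8282}{37}\right)^{2} = \frac{68591524}{1369}$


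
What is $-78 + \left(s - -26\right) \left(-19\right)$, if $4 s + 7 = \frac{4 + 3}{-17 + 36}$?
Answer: $- \frac{1081}{2} \approx -540.5$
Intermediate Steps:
$s = - \frac{63}{38}$ ($s = - \frac{7}{4} + \frac{\left(4 + 3\right) \frac{1}{-17 + 36}}{4} = - \frac{7}{4} + \frac{7 \cdot \frac{1}{19}}{4} = - \frac{7}{4} + \frac{1}{4} \cdot \frac{7}{19} = - \frac{7}{4} + \frac{7}{76} = - \frac{63}{38} \approx -1.6579$)
$-78 + \left(s - -26\right) \left(-19\right) = -78 + \left(- \frac{63}{38} - -26\right) \left(-19\right) = -78 + \left(- \frac{63}{38} + 26\right) \left(-19\right) = -78 + \frac{925}{38} \left(-19\right) = -78 - \frac{925}{2} = - \frac{1081}{2}$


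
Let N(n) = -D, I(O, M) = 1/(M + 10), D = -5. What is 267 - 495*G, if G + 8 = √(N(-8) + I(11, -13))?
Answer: 4227 - 165*√42 ≈ 3157.7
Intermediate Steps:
I(O, M) = 1/(10 + M)
N(n) = 5 (N(n) = -1*(-5) = 5)
G = -8 + √42/3 (G = -8 + √(5 + 1/(10 - 13)) = -8 + √(5 + 1/(-3)) = -8 + √(5 - ⅓) = -8 + √(14/3) = -8 + √42/3 ≈ -5.8398)
267 - 495*G = 267 - 495*(-8 + √42/3) = 267 + (3960 - 165*√42) = 4227 - 165*√42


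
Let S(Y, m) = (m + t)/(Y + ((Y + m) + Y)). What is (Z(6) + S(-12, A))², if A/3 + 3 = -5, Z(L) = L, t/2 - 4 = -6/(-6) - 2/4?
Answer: 625/16 ≈ 39.063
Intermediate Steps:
t = 9 (t = 8 + 2*(-6/(-6) - 2/4) = 8 + 2*(-6*(-⅙) - 2*¼) = 8 + 2*(1 - ½) = 8 + 2*(½) = 8 + 1 = 9)
A = -24 (A = -9 + 3*(-5) = -9 - 15 = -24)
S(Y, m) = (9 + m)/(m + 3*Y) (S(Y, m) = (m + 9)/(Y + ((Y + m) + Y)) = (9 + m)/(Y + (m + 2*Y)) = (9 + m)/(m + 3*Y))
(Z(6) + S(-12, A))² = (6 + (9 - 24)/(-24 + 3*(-12)))² = (6 - 15/(-24 - 36))² = (6 - 15/(-60))² = (6 - 1/60*(-15))² = (6 + ¼)² = (25/4)² = 625/16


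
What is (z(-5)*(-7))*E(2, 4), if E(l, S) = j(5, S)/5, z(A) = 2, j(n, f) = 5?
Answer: -14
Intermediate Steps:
E(l, S) = 1 (E(l, S) = 5/5 = 5*(1/5) = 1)
(z(-5)*(-7))*E(2, 4) = (2*(-7))*1 = -14*1 = -14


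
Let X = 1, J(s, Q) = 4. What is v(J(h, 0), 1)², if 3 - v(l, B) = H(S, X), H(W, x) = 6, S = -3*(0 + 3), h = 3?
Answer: 9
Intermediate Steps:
S = -9 (S = -3*3 = -9)
v(l, B) = -3 (v(l, B) = 3 - 1*6 = 3 - 6 = -3)
v(J(h, 0), 1)² = (-3)² = 9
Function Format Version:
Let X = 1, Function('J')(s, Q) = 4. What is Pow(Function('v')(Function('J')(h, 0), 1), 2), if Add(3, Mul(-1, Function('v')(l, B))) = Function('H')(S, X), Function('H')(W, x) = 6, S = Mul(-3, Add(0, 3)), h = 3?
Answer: 9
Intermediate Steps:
S = -9 (S = Mul(-3, 3) = -9)
Function('v')(l, B) = -3 (Function('v')(l, B) = Add(3, Mul(-1, 6)) = Add(3, -6) = -3)
Pow(Function('v')(Function('J')(h, 0), 1), 2) = Pow(-3, 2) = 9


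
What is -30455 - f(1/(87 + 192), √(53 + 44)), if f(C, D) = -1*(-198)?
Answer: -30653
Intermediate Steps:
f(C, D) = 198
-30455 - f(1/(87 + 192), √(53 + 44)) = -30455 - 1*198 = -30455 - 198 = -30653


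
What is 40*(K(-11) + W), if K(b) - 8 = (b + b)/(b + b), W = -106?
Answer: -3880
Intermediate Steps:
K(b) = 9 (K(b) = 8 + (b + b)/(b + b) = 8 + (2*b)/((2*b)) = 8 + (2*b)*(1/(2*b)) = 8 + 1 = 9)
40*(K(-11) + W) = 40*(9 - 106) = 40*(-97) = -3880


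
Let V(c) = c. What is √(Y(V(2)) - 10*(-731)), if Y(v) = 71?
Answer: 11*√61 ≈ 85.913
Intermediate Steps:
√(Y(V(2)) - 10*(-731)) = √(71 - 10*(-731)) = √(71 + 7310) = √7381 = 11*√61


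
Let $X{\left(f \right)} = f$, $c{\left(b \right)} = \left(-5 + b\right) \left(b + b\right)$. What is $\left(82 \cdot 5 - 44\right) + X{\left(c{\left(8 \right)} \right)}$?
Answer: $414$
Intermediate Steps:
$c{\left(b \right)} = 2 b \left(-5 + b\right)$ ($c{\left(b \right)} = \left(-5 + b\right) 2 b = 2 b \left(-5 + b\right)$)
$\left(82 \cdot 5 - 44\right) + X{\left(c{\left(8 \right)} \right)} = \left(82 \cdot 5 - 44\right) + 2 \cdot 8 \left(-5 + 8\right) = \left(410 - 44\right) + 2 \cdot 8 \cdot 3 = 366 + 48 = 414$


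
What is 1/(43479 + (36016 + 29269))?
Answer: 1/108764 ≈ 9.1942e-6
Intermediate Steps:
1/(43479 + (36016 + 29269)) = 1/(43479 + 65285) = 1/108764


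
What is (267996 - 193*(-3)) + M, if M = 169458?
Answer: 438033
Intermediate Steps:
(267996 - 193*(-3)) + M = (267996 - 193*(-3)) + 169458 = (267996 + 579) + 169458 = 268575 + 169458 = 438033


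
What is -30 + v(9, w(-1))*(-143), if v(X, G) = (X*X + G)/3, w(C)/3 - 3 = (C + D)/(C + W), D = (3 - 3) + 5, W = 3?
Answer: -4606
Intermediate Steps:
D = 5 (D = 0 + 5 = 5)
w(C) = 9 + 3*(5 + C)/(3 + C) (w(C) = 9 + 3*((C + 5)/(C + 3)) = 9 + 3*((5 + C)/(3 + C)) = 9 + 3*(5 + C)/(3 + C))
v(X, G) = G/3 + X²/3 (v(X, G) = (X² + G)*(⅓) = (G + X²)*(⅓) = G/3 + X²/3)
-30 + v(9, w(-1))*(-143) = -30 + ((6*(7 + 2*(-1))/(3 - 1))/3 + (⅓)*9²)*(-143) = -30 + ((6*(7 - 2)/2)/3 + (⅓)*81)*(-143) = -30 + ((6*(½)*5)/3 + 27)*(-143) = -30 + ((⅓)*15 + 27)*(-143) = -30 + (5 + 27)*(-143) = -30 + 32*(-143) = -30 - 4576 = -4606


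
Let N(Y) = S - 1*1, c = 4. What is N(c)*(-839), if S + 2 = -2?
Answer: 4195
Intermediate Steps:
S = -4 (S = -2 - 2 = -4)
N(Y) = -5 (N(Y) = -4 - 1*1 = -4 - 1 = -5)
N(c)*(-839) = -5*(-839) = 4195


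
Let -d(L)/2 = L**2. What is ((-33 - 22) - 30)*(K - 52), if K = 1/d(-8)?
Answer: 565845/128 ≈ 4420.7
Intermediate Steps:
d(L) = -2*L**2
K = -1/128 (K = 1/(-2*(-8)**2) = 1/(-2*64) = 1/(-128) = -1/128 ≈ -0.0078125)
((-33 - 22) - 30)*(K - 52) = ((-33 - 22) - 30)*(-1/128 - 52) = (-55 - 30)*(-6657/128) = -85*(-6657/128) = 565845/128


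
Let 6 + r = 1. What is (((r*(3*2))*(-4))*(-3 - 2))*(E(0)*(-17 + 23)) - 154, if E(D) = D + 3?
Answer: -10954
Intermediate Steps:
r = -5 (r = -6 + 1 = -5)
E(D) = 3 + D
(((r*(3*2))*(-4))*(-3 - 2))*(E(0)*(-17 + 23)) - 154 = ((-15*2*(-4))*(-3 - 2))*((3 + 0)*(-17 + 23)) - 154 = ((-5*6*(-4))*(-5))*(3*6) - 154 = (-30*(-4)*(-5))*18 - 154 = (120*(-5))*18 - 154 = -600*18 - 154 = -10800 - 154 = -10954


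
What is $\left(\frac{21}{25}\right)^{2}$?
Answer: $\frac{441}{625} \approx 0.7056$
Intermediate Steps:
$\left(\frac{21}{25}\right)^{2} = \frac{441}{625}$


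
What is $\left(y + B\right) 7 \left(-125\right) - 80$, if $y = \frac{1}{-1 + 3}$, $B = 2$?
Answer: $- \frac{4535}{2} \approx -2267.5$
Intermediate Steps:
$y = \frac{1}{2} \approx 0.5$
$\left(y + B\right) 7 \left(-125\right) - 80 = \left(\frac{1}{2} + 2\right) 7 \left(-125\right) - 80 = \frac{5}{2} \cdot 7 \left(-125\right) - 80 = \frac{35}{2} \left(-125\right) - 80 = - \frac{4375}{2} - 80 = - \frac{4535}{2}$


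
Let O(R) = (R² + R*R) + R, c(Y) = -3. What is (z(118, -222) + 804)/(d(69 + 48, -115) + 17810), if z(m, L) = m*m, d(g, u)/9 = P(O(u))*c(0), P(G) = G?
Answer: -14728/693235 ≈ -0.021245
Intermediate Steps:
O(R) = R + 2*R² (O(R) = (R² + R²) + R = 2*R² + R = R + 2*R²)
d(g, u) = -27*u*(1 + 2*u) (d(g, u) = 9*((u*(1 + 2*u))*(-3)) = 9*(-3*u*(1 + 2*u)) = -27*u*(1 + 2*u))
z(m, L) = m²
(z(118, -222) + 804)/(d(69 + 48, -115) + 17810) = (118² + 804)/(-27*(-115)*(1 + 2*(-115)) + 17810) = (13924 + 804)/(-27*(-115)*(1 - 230) + 17810) = 14728/(-27*(-115)*(-229) + 17810) = 14728/(-711045 + 17810) = 14728/(-693235) = 14728*(-1/693235) = -14728/693235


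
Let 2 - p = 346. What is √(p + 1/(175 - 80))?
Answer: 3*I*√344945/95 ≈ 18.547*I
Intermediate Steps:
p = -344 (p = 2 - 1*346 = 2 - 346 = -344)
√(p + 1/(175 - 80)) = √(-344 + 1/(175 - 80)) = √(-344 + 1/95) = √(-32679/95) = 3*I*√344945/95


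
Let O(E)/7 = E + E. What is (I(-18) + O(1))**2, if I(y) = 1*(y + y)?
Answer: 484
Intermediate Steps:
O(E) = 14*E (O(E) = 7*(E + E) = 7*(2*E) = 14*E)
I(y) = 2*y (I(y) = 1*(2*y) = 2*y)
(I(-18) + O(1))**2 = (2*(-18) + 14*1)**2 = (-36 + 14)**2 = (-22)**2 = 484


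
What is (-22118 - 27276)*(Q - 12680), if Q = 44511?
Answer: -1572260414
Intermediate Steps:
(-22118 - 27276)*(Q - 12680) = (-22118 - 27276)*(44511 - 12680) = -49394*31831 = -1572260414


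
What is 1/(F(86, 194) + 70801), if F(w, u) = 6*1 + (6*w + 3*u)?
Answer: 1/71905 ≈ 1.3907e-5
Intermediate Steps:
F(w, u) = 6 + 3*u + 6*w (F(w, u) = 6 + (3*u + 6*w) = 6 + 3*u + 6*w)
1/(F(86, 194) + 70801) = 1/((6 + 3*194 + 6*86) + 70801) = 1/((6 + 582 + 516) + 70801) = 1/(1104 + 70801) = 1/71905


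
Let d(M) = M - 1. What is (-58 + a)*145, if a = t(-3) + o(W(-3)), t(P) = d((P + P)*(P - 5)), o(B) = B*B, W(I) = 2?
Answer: -1015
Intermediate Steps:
d(M) = -1 + M
o(B) = B**2
t(P) = -1 + 2*P*(-5 + P) (t(P) = -1 + (P + P)*(P - 5) = -1 + (2*P)*(-5 + P) = -1 + 2*P*(-5 + P))
a = 51 (a = (-1 + 2*(-3)*(-5 - 3)) + 2**2 = (-1 + 2*(-3)*(-8)) + 4 = (-1 + 48) + 4 = 47 + 4 = 51)
(-58 + a)*145 = (-58 + 51)*145 = -7*145 = -1015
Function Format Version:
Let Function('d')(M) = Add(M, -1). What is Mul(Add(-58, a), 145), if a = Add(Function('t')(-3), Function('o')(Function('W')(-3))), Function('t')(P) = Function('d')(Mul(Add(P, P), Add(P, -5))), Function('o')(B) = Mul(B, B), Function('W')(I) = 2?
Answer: -1015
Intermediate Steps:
Function('d')(M) = Add(-1, M)
Function('o')(B) = Pow(B, 2)
Function('t')(P) = Add(-1, Mul(2, P, Add(-5, P))) (Function('t')(P) = Add(-1, Mul(Add(P, P), Add(P, -5))) = Add(-1, Mul(Mul(2, P), Add(-5, P))) = Add(-1, Mul(2, P, Add(-5, P))))
a = 51 (a = Add(Add(-1, Mul(2, -3, Add(-5, -3))), Pow(2, 2)) = Add(Add(-1, Mul(2, -3, -8)), 4) = Add(Add(-1, 48), 4) = Add(47, 4) = 51)
Mul(Add(-58, a), 145) = Mul(Add(-58, 51), 145) = Mul(-7, 145) = -1015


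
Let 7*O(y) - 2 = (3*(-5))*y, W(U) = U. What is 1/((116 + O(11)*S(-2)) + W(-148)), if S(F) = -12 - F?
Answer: 7/1406 ≈ 0.0049787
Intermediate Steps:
O(y) = 2/7 - 15*y/7 (O(y) = 2/7 + ((3*(-5))*y)/7 = 2/7 + (-15*y)/7 = 2/7 - 15*y/7)
1/((116 + O(11)*S(-2)) + W(-148)) = 1/((116 + (2/7 - 15/7*11)*(-12 - 1*(-2))) - 148) = 1/((116 + (2/7 - 165/7)*(-12 + 2)) - 148) = 1/((116 - 163/7*(-10)) - 148) = 1/((116 + 1630/7) - 148) = 1/(2442/7 - 148) = 1/(1406/7) = 7/1406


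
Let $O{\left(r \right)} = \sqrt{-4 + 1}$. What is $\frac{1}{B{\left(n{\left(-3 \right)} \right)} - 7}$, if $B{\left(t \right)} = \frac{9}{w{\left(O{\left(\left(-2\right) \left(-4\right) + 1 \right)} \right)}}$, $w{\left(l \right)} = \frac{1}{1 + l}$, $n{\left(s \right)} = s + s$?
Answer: $- \frac{i}{- 2 i + 9 \sqrt{3}} \approx 0.0080972 - 0.063111 i$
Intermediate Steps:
$n{\left(s \right)} = 2 s$
$O{\left(r \right)} = i \sqrt{3}$ ($O{\left(r \right)} = \sqrt{-3} = i \sqrt{3}$)
$B{\left(t \right)} = 9 + 9 i \sqrt{3}$ ($B{\left(t \right)} = \frac{9}{\frac{1}{1 + i \sqrt{3}}} = 9 \left(1 + i \sqrt{3}\right) = 9 + 9 i \sqrt{3}$)
$\frac{1}{B{\left(n{\left(-3 \right)} \right)} - 7} = \frac{1}{\left(9 + 9 i \sqrt{3}\right) - 7} = \frac{1}{2 + 9 i \sqrt{3}}$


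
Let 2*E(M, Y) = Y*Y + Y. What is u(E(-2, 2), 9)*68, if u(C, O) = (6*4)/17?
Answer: 96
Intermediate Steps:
E(M, Y) = Y/2 + Y**2/2 (E(M, Y) = (Y*Y + Y)/2 = (Y**2 + Y)/2 = (Y + Y**2)/2 = Y/2 + Y**2/2)
u(C, O) = 24/17 (u(C, O) = 24*(1/17) = 24/17)
u(E(-2, 2), 9)*68 = (24/17)*68 = 96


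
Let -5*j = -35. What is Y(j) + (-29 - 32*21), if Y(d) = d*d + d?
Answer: -645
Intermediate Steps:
j = 7 (j = -⅕*(-35) = 7)
Y(d) = d + d² (Y(d) = d² + d = d + d²)
Y(j) + (-29 - 32*21) = 7*(1 + 7) + (-29 - 32*21) = 7*8 + (-29 - 672) = 56 - 701 = -645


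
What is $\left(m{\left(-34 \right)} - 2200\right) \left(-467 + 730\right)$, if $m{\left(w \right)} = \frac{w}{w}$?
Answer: $-578337$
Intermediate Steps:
$m{\left(w \right)} = 1$
$\left(m{\left(-34 \right)} - 2200\right) \left(-467 + 730\right) = \left(1 - 2200\right) \left(-467 + 730\right) = \left(-2199\right) 263 = -578337$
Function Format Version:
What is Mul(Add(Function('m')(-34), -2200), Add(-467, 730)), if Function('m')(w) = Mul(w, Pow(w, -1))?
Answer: -578337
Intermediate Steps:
Function('m')(w) = 1
Mul(Add(Function('m')(-34), -2200), Add(-467, 730)) = Mul(Add(1, -2200), Add(-467, 730)) = Mul(-2199, 263) = -578337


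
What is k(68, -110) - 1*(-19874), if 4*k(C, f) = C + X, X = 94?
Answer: 39829/2 ≈ 19915.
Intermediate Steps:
k(C, f) = 47/2 + C/4 (k(C, f) = (C + 94)/4 = (94 + C)/4 = 47/2 + C/4)
k(68, -110) - 1*(-19874) = (47/2 + (¼)*68) - 1*(-19874) = (47/2 + 17) + 19874 = 81/2 + 19874 = 39829/2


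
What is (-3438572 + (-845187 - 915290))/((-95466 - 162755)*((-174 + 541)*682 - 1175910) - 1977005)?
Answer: -5199049/239011512131 ≈ -2.1752e-5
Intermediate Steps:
(-3438572 + (-845187 - 915290))/((-95466 - 162755)*((-174 + 541)*682 - 1175910) - 1977005) = (-3438572 - 1760477)/(-258221*(367*682 - 1175910) - 1977005) = -5199049/(-258221*(250294 - 1175910) - 1977005) = -5199049/(-258221*(-925616) - 1977005) = -5199049/(239013489136 - 1977005) = -5199049/239011512131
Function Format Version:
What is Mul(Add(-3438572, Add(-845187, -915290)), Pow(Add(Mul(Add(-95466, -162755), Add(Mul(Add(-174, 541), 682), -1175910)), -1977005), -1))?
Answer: Rational(-5199049, 239011512131) ≈ -2.1752e-5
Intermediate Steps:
Mul(Add(-3438572, Add(-845187, -915290)), Pow(Add(Mul(Add(-95466, -162755), Add(Mul(Add(-174, 541), 682), -1175910)), -1977005), -1)) = Mul(Add(-3438572, -1760477), Pow(Add(Mul(-258221, Add(Mul(367, 682), -1175910)), -1977005), -1)) = Mul(-5199049, Pow(Add(Mul(-258221, Add(250294, -1175910)), -1977005), -1)) = Mul(-5199049, Pow(Add(Mul(-258221, -925616), -1977005), -1)) = Mul(-5199049, Pow(Add(239013489136, -1977005), -1)) = Mul(-5199049, Pow(239011512131, -1)) = Mul(-5199049, Rational(1, 239011512131)) = Rational(-5199049, 239011512131)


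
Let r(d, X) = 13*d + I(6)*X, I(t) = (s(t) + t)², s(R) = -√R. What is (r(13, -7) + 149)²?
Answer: 42912 + 4032*√6 ≈ 52788.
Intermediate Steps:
I(t) = (t - √t)² (I(t) = (-√t + t)² = (t - √t)²)
r(d, X) = 13*d + X*(-6 + √6)² (r(d, X) = 13*d + (√6 - 1*6)²*X = 13*d + (√6 - 6)²*X = 13*d + (-6 + √6)²*X = 13*d + X*(-6 + √6)²)
(r(13, -7) + 149)² = ((13*13 - 7*(6 - √6)²) + 149)² = ((169 - 7*(6 - √6)²) + 149)² = (318 - 7*(6 - √6)²)²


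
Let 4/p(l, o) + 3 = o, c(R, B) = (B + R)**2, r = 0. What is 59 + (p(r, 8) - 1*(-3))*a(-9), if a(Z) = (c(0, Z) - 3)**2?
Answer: 115891/5 ≈ 23178.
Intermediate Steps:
p(l, o) = 4/(-3 + o)
a(Z) = (-3 + Z**2)**2 (a(Z) = ((Z + 0)**2 - 3)**2 = (Z**2 - 3)**2 = (-3 + Z**2)**2)
59 + (p(r, 8) - 1*(-3))*a(-9) = 59 + (4/(-3 + 8) - 1*(-3))*(-3 + (-9)**2)**2 = 59 + (4/5 + 3)*(-3 + 81)**2 = 59 + (4*(1/5) + 3)*78**2 = 59 + (4/5 + 3)*6084 = 59 + (19/5)*6084 = 59 + 115596/5 = 115891/5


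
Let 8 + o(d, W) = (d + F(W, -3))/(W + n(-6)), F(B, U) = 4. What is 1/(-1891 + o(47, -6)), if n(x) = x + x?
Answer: -6/11411 ≈ -0.00052581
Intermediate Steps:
n(x) = 2*x
o(d, W) = -8 + (4 + d)/(-12 + W) (o(d, W) = -8 + (d + 4)/(W + 2*(-6)) = -8 + (4 + d)/(W - 12) = -8 + (4 + d)/(-12 + W))
1/(-1891 + o(47, -6)) = 1/(-1891 + (100 + 47 - 8*(-6))/(-12 - 6)) = 1/(-1891 + (100 + 47 + 48)/(-18)) = 1/(-1891 - 1/18*195) = 1/(-1891 - 65/6) = 1/(-11411/6) = -6/11411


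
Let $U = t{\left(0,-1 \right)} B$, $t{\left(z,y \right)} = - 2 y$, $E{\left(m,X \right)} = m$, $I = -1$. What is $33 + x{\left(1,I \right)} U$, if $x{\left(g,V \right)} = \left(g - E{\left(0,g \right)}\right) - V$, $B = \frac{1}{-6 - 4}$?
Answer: $\frac{163}{5} \approx 32.6$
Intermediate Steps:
$B = - \frac{1}{10}$ ($B = \frac{1}{-10} = - \frac{1}{10} \approx -0.1$)
$x{\left(g,V \right)} = g - V$ ($x{\left(g,V \right)} = \left(g - 0\right) - V = \left(g + 0\right) - V = g - V$)
$U = - \frac{1}{5}$ ($U = \left(-2\right) \left(-1\right) \left(- \frac{1}{10}\right) = 2 \left(- \frac{1}{10}\right) = - \frac{1}{5} \approx -0.2$)
$33 + x{\left(1,I \right)} U = 33 + \left(1 - -1\right) \left(- \frac{1}{5}\right) = 33 + \left(1 + 1\right) \left(- \frac{1}{5}\right) = 33 + 2 \left(- \frac{1}{5}\right) = 33 - \frac{2}{5} = \frac{163}{5}$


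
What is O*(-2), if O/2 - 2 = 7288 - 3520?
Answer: -15080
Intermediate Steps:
O = 7540 (O = 4 + 2*(7288 - 3520) = 4 + 2*3768 = 4 + 7536 = 7540)
O*(-2) = 7540*(-2) = -15080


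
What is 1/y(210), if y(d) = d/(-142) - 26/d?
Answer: -7455/11948 ≈ -0.62395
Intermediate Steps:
y(d) = -26/d - d/142 (y(d) = d*(-1/142) - 26/d = -d/142 - 26/d = -26/d - d/142)
1/y(210) = 1/(-26/210 - 1/142*210) = 1/(-26*1/210 - 105/71) = 1/(-13/105 - 105/71) = 1/(-11948/7455) = -7455/11948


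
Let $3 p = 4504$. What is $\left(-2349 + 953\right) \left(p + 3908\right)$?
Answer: $- \frac{22654288}{3} \approx -7.5514 \cdot 10^{6}$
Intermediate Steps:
$p = \frac{4504}{3}$ ($p = \frac{1}{3} \cdot 4504 = \frac{4504}{3} \approx 1501.3$)
$\left(-2349 + 953\right) \left(p + 3908\right) = \left(-2349 + 953\right) \left(\frac{4504}{3} + 3908\right) = \left(-1396\right) \frac{16228}{3} = - \frac{22654288}{3}$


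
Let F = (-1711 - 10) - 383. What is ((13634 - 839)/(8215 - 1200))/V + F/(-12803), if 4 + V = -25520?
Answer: 25103946337/152825877372 ≈ 0.16426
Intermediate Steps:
V = -25524 (V = -4 - 25520 = -25524)
F = -2104 (F = -1721 - 383 = -2104)
((13634 - 839)/(8215 - 1200))/V + F/(-12803) = ((13634 - 839)/(8215 - 1200))/(-25524) - 2104/(-12803) = (12795/7015)*(-1/25524) - 2104*(-1/12803) = (12795*(1/7015))*(-1/25524) + 2104/12803 = (2559/1403)*(-1/25524) + 2104/12803 = -853/11936724 + 2104/12803 = 25103946337/152825877372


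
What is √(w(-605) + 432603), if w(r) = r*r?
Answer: 2*√199657 ≈ 893.66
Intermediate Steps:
w(r) = r²
√(w(-605) + 432603) = √((-605)² + 432603) = √(366025 + 432603) = √798628 = 2*√199657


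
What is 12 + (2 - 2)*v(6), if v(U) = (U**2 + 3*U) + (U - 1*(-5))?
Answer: 12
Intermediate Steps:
v(U) = 5 + U**2 + 4*U (v(U) = (U**2 + 3*U) + (U + 5) = (U**2 + 3*U) + (5 + U) = 5 + U**2 + 4*U)
12 + (2 - 2)*v(6) = 12 + (2 - 2)*(5 + 6**2 + 4*6) = 12 + 0*(5 + 36 + 24) = 12 + 0*65 = 12 + 0 = 12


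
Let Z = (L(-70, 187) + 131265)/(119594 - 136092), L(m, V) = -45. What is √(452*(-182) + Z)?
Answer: I*√5598277443154/8249 ≈ 286.83*I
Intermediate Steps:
Z = -65610/8249 (Z = (-45 + 131265)/(119594 - 136092) = 131220/(-16498) = 131220*(-1/16498) = -65610/8249 ≈ -7.9537)
√(452*(-182) + Z) = √(452*(-182) - 65610/8249) = √(-82264 - 65610/8249) = √(-678661346/8249) = I*√5598277443154/8249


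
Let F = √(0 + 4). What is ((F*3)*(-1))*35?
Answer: -210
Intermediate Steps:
F = 2 (F = √4 = 2)
((F*3)*(-1))*35 = ((2*3)*(-1))*35 = (6*(-1))*35 = -6*35 = -210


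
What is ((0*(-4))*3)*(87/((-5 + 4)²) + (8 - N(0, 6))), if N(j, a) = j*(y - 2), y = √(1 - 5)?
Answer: 0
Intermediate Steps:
y = 2*I (y = √(-4) = 2*I ≈ 2.0*I)
N(j, a) = j*(-2 + 2*I) (N(j, a) = j*(2*I - 2) = j*(-2 + 2*I))
((0*(-4))*3)*(87/((-5 + 4)²) + (8 - N(0, 6))) = ((0*(-4))*3)*(87/((-5 + 4)²) + (8 - 2*0*(-1 + I))) = (0*3)*(87/((-1)²) + (8 - 1*0)) = 0*(87/1 + (8 + 0)) = 0*(87*1 + 8) = 0*(87 + 8) = 0*95 = 0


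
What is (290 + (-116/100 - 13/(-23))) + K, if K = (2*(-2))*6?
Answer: 152608/575 ≈ 265.41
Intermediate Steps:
K = -24 (K = -4*6 = -24)
(290 + (-116/100 - 13/(-23))) + K = (290 + (-116/100 - 13/(-23))) - 24 = (290 + (-116*1/100 - 13*(-1/23))) - 24 = (290 + (-29/25 + 13/23)) - 24 = (290 - 342/575) - 24 = 166408/575 - 24 = 152608/575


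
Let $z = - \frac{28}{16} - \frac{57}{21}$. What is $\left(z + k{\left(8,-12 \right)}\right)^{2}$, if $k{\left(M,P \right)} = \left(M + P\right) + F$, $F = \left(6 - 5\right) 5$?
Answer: $\frac{9409}{784} \approx 12.001$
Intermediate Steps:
$F = 5$ ($F = 1 \cdot 5 = 5$)
$z = - \frac{125}{28}$ ($z = \left(-28\right) \frac{1}{16} - \frac{19}{7} = - \frac{7}{4} - \frac{19}{7} = - \frac{125}{28} \approx -4.4643$)
$k{\left(M,P \right)} = 5 + M + P$ ($k{\left(M,P \right)} = \left(M + P\right) + 5 = 5 + M + P$)
$\left(z + k{\left(8,-12 \right)}\right)^{2} = \left(- \frac{125}{28} + \left(5 + 8 - 12\right)\right)^{2} = \left(- \frac{125}{28} + 1\right)^{2} = \left(- \frac{97}{28}\right)^{2} = \frac{9409}{784}$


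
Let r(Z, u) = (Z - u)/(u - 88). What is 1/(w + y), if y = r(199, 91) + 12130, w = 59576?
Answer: 1/71742 ≈ 1.3939e-5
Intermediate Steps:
r(Z, u) = (Z - u)/(-88 + u)
y = 12166 (y = (199 - 1*91)/(-88 + 91) + 12130 = (199 - 91)/3 + 12130 = (⅓)*108 + 12130 = 36 + 12130 = 12166)
1/(w + y) = 1/(59576 + 12166) = 1/71742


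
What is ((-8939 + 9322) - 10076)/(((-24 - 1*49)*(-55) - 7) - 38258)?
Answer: 9693/34250 ≈ 0.28301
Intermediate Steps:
((-8939 + 9322) - 10076)/(((-24 - 1*49)*(-55) - 7) - 38258) = (383 - 10076)/(((-24 - 49)*(-55) - 7) - 38258) = -9693/((-73*(-55) - 7) - 38258) = -9693/((4015 - 7) - 38258) = -9693/(4008 - 38258) = -9693/(-34250) = -9693*(-1/34250) = 9693/34250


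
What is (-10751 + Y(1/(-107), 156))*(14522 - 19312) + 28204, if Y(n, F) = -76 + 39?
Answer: 51702724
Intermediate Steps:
Y(n, F) = -37
(-10751 + Y(1/(-107), 156))*(14522 - 19312) + 28204 = (-10751 - 37)*(14522 - 19312) + 28204 = -10788*(-4790) + 28204 = 51674520 + 28204 = 51702724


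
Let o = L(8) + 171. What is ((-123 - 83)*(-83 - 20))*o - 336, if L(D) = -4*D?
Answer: 2948966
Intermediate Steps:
o = 139 (o = -4*8 + 171 = -32 + 171 = 139)
((-123 - 83)*(-83 - 20))*o - 336 = ((-123 - 83)*(-83 - 20))*139 - 336 = -206*(-103)*139 - 336 = 21218*139 - 336 = 2949302 - 336 = 2948966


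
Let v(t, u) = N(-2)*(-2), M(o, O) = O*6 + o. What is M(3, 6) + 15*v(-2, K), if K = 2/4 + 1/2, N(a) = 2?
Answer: -21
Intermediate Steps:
M(o, O) = o + 6*O (M(o, O) = 6*O + o = o + 6*O)
K = 1 (K = 2*(¼) + 1*(½) = ½ + ½ = 1)
v(t, u) = -4 (v(t, u) = 2*(-2) = -4)
M(3, 6) + 15*v(-2, K) = (3 + 6*6) + 15*(-4) = (3 + 36) - 60 = 39 - 60 = -21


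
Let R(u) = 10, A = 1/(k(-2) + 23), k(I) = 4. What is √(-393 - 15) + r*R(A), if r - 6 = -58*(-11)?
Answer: 6440 + 2*I*√102 ≈ 6440.0 + 20.199*I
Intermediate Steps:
r = 644 (r = 6 - 58*(-11) = 6 + 638 = 644)
A = 1/27 (A = 1/(4 + 23) = 1/27 ≈ 0.037037)
√(-393 - 15) + r*R(A) = √(-393 - 15) + 644*10 = √(-408) + 6440 = 2*I*√102 + 6440 = 6440 + 2*I*√102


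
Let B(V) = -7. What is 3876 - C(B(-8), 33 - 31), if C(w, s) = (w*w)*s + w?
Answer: 3785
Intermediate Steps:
C(w, s) = w + s*w**2 (C(w, s) = w**2*s + w = s*w**2 + w = w + s*w**2)
3876 - C(B(-8), 33 - 31) = 3876 - (-7)*(1 + (33 - 31)*(-7)) = 3876 - (-7)*(1 + 2*(-7)) = 3876 - (-7)*(1 - 14) = 3876 - (-7)*(-13) = 3876 - 1*91 = 3876 - 91 = 3785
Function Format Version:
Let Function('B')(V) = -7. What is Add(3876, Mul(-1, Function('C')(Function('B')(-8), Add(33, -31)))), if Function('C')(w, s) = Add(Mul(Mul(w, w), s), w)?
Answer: 3785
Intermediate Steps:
Function('C')(w, s) = Add(w, Mul(s, Pow(w, 2))) (Function('C')(w, s) = Add(Mul(Pow(w, 2), s), w) = Add(Mul(s, Pow(w, 2)), w) = Add(w, Mul(s, Pow(w, 2))))
Add(3876, Mul(-1, Function('C')(Function('B')(-8), Add(33, -31)))) = Add(3876, Mul(-1, Mul(-7, Add(1, Mul(Add(33, -31), -7))))) = Add(3876, Mul(-1, Mul(-7, Add(1, Mul(2, -7))))) = Add(3876, Mul(-1, Mul(-7, Add(1, -14)))) = Add(3876, Mul(-1, Mul(-7, -13))) = Add(3876, Mul(-1, 91)) = Add(3876, -91) = 3785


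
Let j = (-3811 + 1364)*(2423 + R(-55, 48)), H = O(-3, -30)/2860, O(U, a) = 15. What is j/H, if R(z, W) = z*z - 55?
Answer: -7548495812/3 ≈ -2.5162e+9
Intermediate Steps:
R(z, W) = -55 + z² (R(z, W) = z² - 55 = -55 + z²)
H = 3/572 (H = 15/2860 = 15*(1/2860) = 3/572 ≈ 0.0052448)
j = -13196671 (j = (-3811 + 1364)*(2423 + (-55 + (-55)²)) = -2447*(2423 + (-55 + 3025)) = -2447*(2423 + 2970) = -2447*5393 = -13196671)
j/H = -13196671/3/572 = -13196671*572/3 = -7548495812/3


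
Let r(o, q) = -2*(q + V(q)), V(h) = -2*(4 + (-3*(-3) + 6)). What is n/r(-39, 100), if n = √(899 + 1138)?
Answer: -√2037/124 ≈ -0.36398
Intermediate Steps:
n = √2037 ≈ 45.133
V(h) = -38 (V(h) = -2*(4 + (9 + 6)) = -2*(4 + 15) = -2*19 = -38)
r(o, q) = 76 - 2*q (r(o, q) = -2*(q - 38) = -2*(-38 + q) = 76 - 2*q)
n/r(-39, 100) = √2037/(76 - 2*100) = √2037/(76 - 200) = √2037/(-124) = √2037*(-1/124) = -√2037/124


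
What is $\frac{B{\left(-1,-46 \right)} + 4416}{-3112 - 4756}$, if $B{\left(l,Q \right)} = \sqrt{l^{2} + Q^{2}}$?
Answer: $- \frac{1104}{1967} - \frac{\sqrt{2117}}{7868} \approx -0.56711$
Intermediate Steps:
$B{\left(l,Q \right)} = \sqrt{Q^{2} + l^{2}}$
$\frac{B{\left(-1,-46 \right)} + 4416}{-3112 - 4756} = \frac{\sqrt{\left(-46\right)^{2} + \left(-1\right)^{2}} + 4416}{-3112 - 4756} = \frac{\sqrt{2116 + 1} + 4416}{-7868} = \left(\sqrt{2117} + 4416\right) \left(- \frac{1}{7868}\right) = \left(4416 + \sqrt{2117}\right) \left(- \frac{1}{7868}\right) = - \frac{1104}{1967} - \frac{\sqrt{2117}}{7868}$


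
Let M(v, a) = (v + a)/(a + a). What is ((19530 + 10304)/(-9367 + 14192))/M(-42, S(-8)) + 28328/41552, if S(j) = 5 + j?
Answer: 566195467/375915750 ≈ 1.5062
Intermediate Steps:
M(v, a) = (a + v)/(2*a) (M(v, a) = (a + v)/((2*a)) = (a + v)*(1/(2*a)) = (a + v)/(2*a))
((19530 + 10304)/(-9367 + 14192))/M(-42, S(-8)) + 28328/41552 = ((19530 + 10304)/(-9367 + 14192))/((((5 - 8) - 42)/(2*(5 - 8)))) + 28328/41552 = (29834/4825)/(((1/2)*(-3 - 42)/(-3))) + 28328*(1/41552) = (29834*(1/4825))/(((1/2)*(-1/3)*(-45))) + 3541/5194 = 29834/(4825*(15/2)) + 3541/5194 = (29834/4825)*(2/15) + 3541/5194 = 59668/72375 + 3541/5194 = 566195467/375915750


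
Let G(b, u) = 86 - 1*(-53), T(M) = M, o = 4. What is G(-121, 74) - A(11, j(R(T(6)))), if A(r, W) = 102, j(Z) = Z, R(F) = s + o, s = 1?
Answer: 37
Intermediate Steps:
R(F) = 5 (R(F) = 1 + 4 = 5)
G(b, u) = 139 (G(b, u) = 86 + 53 = 139)
G(-121, 74) - A(11, j(R(T(6)))) = 139 - 1*102 = 139 - 102 = 37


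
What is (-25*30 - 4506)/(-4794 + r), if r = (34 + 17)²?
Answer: 1752/731 ≈ 2.3967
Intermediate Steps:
r = 2601 (r = 51² = 2601)
(-25*30 - 4506)/(-4794 + r) = (-25*30 - 4506)/(-4794 + 2601) = (-750 - 4506)/(-2193) = -5256*(-1/2193) = 1752/731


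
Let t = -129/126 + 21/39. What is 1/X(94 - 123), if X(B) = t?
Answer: -546/265 ≈ -2.0604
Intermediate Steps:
t = -265/546 (t = -129*1/126 + 21*(1/39) = -43/42 + 7/13 = -265/546 ≈ -0.48535)
X(B) = -265/546
1/X(94 - 123) = 1/(-265/546) = -546/265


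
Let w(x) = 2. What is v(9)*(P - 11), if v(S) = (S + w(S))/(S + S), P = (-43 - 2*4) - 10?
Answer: -44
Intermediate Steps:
P = -61 (P = (-43 - 8) - 10 = -51 - 10 = -61)
v(S) = (2 + S)/(2*S) (v(S) = (S + 2)/(S + S) = (2 + S)/((2*S)) = (2 + S)*(1/(2*S)) = (2 + S)/(2*S))
v(9)*(P - 11) = ((½)*(2 + 9)/9)*(-61 - 11) = ((½)*(⅑)*11)*(-72) = (11/18)*(-72) = -44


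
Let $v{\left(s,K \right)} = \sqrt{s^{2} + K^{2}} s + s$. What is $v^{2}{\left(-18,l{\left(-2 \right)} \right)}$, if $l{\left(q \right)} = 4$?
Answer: $110484 + 1296 \sqrt{85} \approx 1.2243 \cdot 10^{5}$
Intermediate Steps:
$v{\left(s,K \right)} = s + s \sqrt{K^{2} + s^{2}}$ ($v{\left(s,K \right)} = \sqrt{K^{2} + s^{2}} s + s = s \sqrt{K^{2} + s^{2}} + s = s + s \sqrt{K^{2} + s^{2}}$)
$v^{2}{\left(-18,l{\left(-2 \right)} \right)} = \left(- 18 \left(1 + \sqrt{4^{2} + \left(-18\right)^{2}}\right)\right)^{2} = \left(- 18 \left(1 + \sqrt{16 + 324}\right)\right)^{2} = \left(- 18 \left(1 + \sqrt{340}\right)\right)^{2} = \left(- 18 \left(1 + 2 \sqrt{85}\right)\right)^{2} = \left(-18 - 36 \sqrt{85}\right)^{2}$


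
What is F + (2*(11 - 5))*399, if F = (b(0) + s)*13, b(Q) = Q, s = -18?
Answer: 4554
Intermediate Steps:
F = -234 (F = (0 - 18)*13 = -18*13 = -234)
F + (2*(11 - 5))*399 = -234 + (2*(11 - 5))*399 = -234 + (2*6)*399 = -234 + 12*399 = -234 + 4788 = 4554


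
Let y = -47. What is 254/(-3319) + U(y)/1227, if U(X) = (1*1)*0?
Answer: -254/3319 ≈ -0.076529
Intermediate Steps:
U(X) = 0 (U(X) = 1*0 = 0)
254/(-3319) + U(y)/1227 = 254/(-3319) + 0/1227 = 254*(-1/3319) + 0*(1/1227) = -254/3319 + 0 = -254/3319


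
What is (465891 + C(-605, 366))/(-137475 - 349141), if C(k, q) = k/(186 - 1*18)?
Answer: -78269083/81751488 ≈ -0.95740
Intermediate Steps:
C(k, q) = k/168 (C(k, q) = k/(186 - 18) = k/168)
(465891 + C(-605, 366))/(-137475 - 349141) = (465891 + (1/168)*(-605))/(-137475 - 349141) = (465891 - 605/168)/(-486616) = (78269083/168)*(-1/486616) = -78269083/81751488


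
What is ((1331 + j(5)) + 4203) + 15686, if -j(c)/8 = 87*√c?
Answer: 21220 - 696*√5 ≈ 19664.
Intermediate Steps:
j(c) = -696*√c
((1331 + j(5)) + 4203) + 15686 = ((1331 - 696*√5) + 4203) + 15686 = (5534 - 696*√5) + 15686 = 21220 - 696*√5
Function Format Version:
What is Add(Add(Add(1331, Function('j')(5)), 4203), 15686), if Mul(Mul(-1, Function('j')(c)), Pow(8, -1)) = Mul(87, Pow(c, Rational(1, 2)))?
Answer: Add(21220, Mul(-696, Pow(5, Rational(1, 2)))) ≈ 19664.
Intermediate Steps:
Function('j')(c) = Mul(-696, Pow(c, Rational(1, 2))) (Function('j')(c) = Mul(-8, Mul(87, Pow(c, Rational(1, 2)))) = Mul(-696, Pow(c, Rational(1, 2))))
Add(Add(Add(1331, Function('j')(5)), 4203), 15686) = Add(Add(Add(1331, Mul(-696, Pow(5, Rational(1, 2)))), 4203), 15686) = Add(Add(5534, Mul(-696, Pow(5, Rational(1, 2)))), 15686) = Add(21220, Mul(-696, Pow(5, Rational(1, 2))))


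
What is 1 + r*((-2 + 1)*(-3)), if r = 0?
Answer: 1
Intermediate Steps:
1 + r*((-2 + 1)*(-3)) = 1 + 0*((-2 + 1)*(-3)) = 1 + 0*(-1*(-3)) = 1 + 0*3 = 1 + 0 = 1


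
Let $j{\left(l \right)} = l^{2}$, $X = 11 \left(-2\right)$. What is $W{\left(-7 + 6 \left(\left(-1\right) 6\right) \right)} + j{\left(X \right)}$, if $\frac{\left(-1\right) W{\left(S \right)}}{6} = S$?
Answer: $742$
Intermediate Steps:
$X = -22$
$W{\left(S \right)} = - 6 S$
$W{\left(-7 + 6 \left(\left(-1\right) 6\right) \right)} + j{\left(X \right)} = - 6 \left(-7 + 6 \left(\left(-1\right) 6\right)\right) + \left(-22\right)^{2} = - 6 \left(-7 + 6 \left(-6\right)\right) + 484 = - 6 \left(-7 - 36\right) + 484 = \left(-6\right) \left(-43\right) + 484 = 258 + 484 = 742$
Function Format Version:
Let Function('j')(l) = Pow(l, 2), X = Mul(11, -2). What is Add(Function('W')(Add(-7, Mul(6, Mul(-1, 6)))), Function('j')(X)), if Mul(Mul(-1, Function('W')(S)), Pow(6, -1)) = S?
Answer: 742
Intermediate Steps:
X = -22
Function('W')(S) = Mul(-6, S)
Add(Function('W')(Add(-7, Mul(6, Mul(-1, 6)))), Function('j')(X)) = Add(Mul(-6, Add(-7, Mul(6, Mul(-1, 6)))), Pow(-22, 2)) = Add(Mul(-6, Add(-7, Mul(6, -6))), 484) = Add(Mul(-6, Add(-7, -36)), 484) = Add(Mul(-6, -43), 484) = Add(258, 484) = 742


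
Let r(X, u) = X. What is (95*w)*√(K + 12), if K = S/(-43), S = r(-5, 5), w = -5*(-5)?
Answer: 2375*√22403/43 ≈ 8267.0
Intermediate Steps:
w = 25
S = -5
K = 5/43 (K = -5/(-43) = -5*(-1/43) = 5/43 ≈ 0.11628)
(95*w)*√(K + 12) = (95*25)*√(5/43 + 12) = 2375*√(521/43) = 2375*(√22403/43) = 2375*√22403/43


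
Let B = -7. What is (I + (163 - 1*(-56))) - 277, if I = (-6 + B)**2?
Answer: 111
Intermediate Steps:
I = 169 (I = (-6 - 7)**2 = (-13)**2 = 169)
(I + (163 - 1*(-56))) - 277 = (169 + (163 - 1*(-56))) - 277 = (169 + (163 + 56)) - 277 = (169 + 219) - 277 = 388 - 277 = 111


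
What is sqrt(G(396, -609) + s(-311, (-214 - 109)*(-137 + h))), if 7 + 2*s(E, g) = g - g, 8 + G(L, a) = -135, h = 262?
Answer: I*sqrt(586)/2 ≈ 12.104*I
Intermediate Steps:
G(L, a) = -143 (G(L, a) = -8 - 135 = -143)
s(E, g) = -7/2 (s(E, g) = -7/2 + (g - g)/2 = -7/2 + (1/2)*0 = -7/2 + 0 = -7/2)
sqrt(G(396, -609) + s(-311, (-214 - 109)*(-137 + h))) = sqrt(-143 - 7/2) = sqrt(-293/2) = I*sqrt(586)/2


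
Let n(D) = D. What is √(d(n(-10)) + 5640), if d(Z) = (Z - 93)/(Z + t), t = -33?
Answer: √10432789/43 ≈ 75.116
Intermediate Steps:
d(Z) = (-93 + Z)/(-33 + Z) (d(Z) = (Z - 93)/(Z - 33) = (-93 + Z)/(-33 + Z))
√(d(n(-10)) + 5640) = √((-93 - 10)/(-33 - 10) + 5640) = √(-103/(-43) + 5640) = √(-1/43*(-103) + 5640) = √(103/43 + 5640) = √(242623/43) = √10432789/43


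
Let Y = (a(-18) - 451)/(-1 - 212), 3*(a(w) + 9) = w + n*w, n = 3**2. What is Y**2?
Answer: 270400/45369 ≈ 5.9600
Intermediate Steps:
n = 9
a(w) = -9 + 10*w/3 (a(w) = -9 + (w + 9*w)/3 = -9 + (10*w)/3 = -9 + 10*w/3)
Y = 520/213 (Y = ((-9 + (10/3)*(-18)) - 451)/(-1 - 212) = ((-9 - 60) - 451)/(-213) = (-69 - 451)*(-1/213) = -520*(-1/213) = 520/213 ≈ 2.4413)
Y**2 = (520/213)**2 = 270400/45369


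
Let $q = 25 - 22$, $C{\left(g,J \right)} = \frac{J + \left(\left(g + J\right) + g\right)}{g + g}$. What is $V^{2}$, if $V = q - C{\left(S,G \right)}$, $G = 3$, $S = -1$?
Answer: $25$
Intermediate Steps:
$C{\left(g,J \right)} = \frac{2 J + 2 g}{2 g}$ ($C{\left(g,J \right)} = \frac{J + \left(\left(J + g\right) + g\right)}{2 g} = \left(J + \left(J + 2 g\right)\right) \frac{1}{2 g} = \left(2 J + 2 g\right) \frac{1}{2 g} = \frac{2 J + 2 g}{2 g}$)
$q = 3$ ($q = 25 - 22 = 3$)
$V = 5$ ($V = 3 - \frac{3 - 1}{-1} = 3 - \left(-1\right) 2 = 3 - -2 = 3 + 2 = 5$)
$V^{2} = 5^{2} = 25$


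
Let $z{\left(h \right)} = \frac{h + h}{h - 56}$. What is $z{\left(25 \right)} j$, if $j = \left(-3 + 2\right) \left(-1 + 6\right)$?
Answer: $\frac{250}{31} \approx 8.0645$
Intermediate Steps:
$z{\left(h \right)} = \frac{2 h}{-56 + h}$
$j = -5$ ($j = \left(-1\right) 5 = -5$)
$z{\left(25 \right)} j = 2 \cdot 25 \frac{1}{-56 + 25} \left(-5\right) = 2 \cdot 25 \frac{1}{-31} \left(-5\right) = 2 \cdot 25 \left(- \frac{1}{31}\right) \left(-5\right) = \left(- \frac{50}{31}\right) \left(-5\right) = \frac{250}{31}$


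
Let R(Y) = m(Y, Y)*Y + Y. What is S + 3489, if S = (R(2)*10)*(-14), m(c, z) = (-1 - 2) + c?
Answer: 3489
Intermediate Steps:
m(c, z) = -3 + c
R(Y) = Y + Y*(-3 + Y) (R(Y) = (-3 + Y)*Y + Y = Y*(-3 + Y) + Y = Y + Y*(-3 + Y))
S = 0 (S = ((2*(-2 + 2))*10)*(-14) = ((2*0)*10)*(-14) = (0*10)*(-14) = 0*(-14) = 0)
S + 3489 = 0 + 3489 = 3489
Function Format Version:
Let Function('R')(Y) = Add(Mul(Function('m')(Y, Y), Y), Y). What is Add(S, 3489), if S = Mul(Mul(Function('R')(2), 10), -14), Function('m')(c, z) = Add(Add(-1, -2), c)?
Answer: 3489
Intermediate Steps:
Function('m')(c, z) = Add(-3, c)
Function('R')(Y) = Add(Y, Mul(Y, Add(-3, Y))) (Function('R')(Y) = Add(Mul(Add(-3, Y), Y), Y) = Add(Mul(Y, Add(-3, Y)), Y) = Add(Y, Mul(Y, Add(-3, Y))))
S = 0 (S = Mul(Mul(Mul(2, Add(-2, 2)), 10), -14) = Mul(Mul(Mul(2, 0), 10), -14) = Mul(Mul(0, 10), -14) = Mul(0, -14) = 0)
Add(S, 3489) = Add(0, 3489) = 3489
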